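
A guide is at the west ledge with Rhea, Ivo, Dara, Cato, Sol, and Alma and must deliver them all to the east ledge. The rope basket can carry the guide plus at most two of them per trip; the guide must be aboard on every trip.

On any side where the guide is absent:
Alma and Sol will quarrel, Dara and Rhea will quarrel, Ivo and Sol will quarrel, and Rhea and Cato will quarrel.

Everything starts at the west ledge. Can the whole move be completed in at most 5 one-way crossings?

Counting alone: the guide can take at most 2 across per trip to the east ledge, so moving all 6 needs at least 3 loaded trips out, with a return between consecutive ones — at least 5 crossings.
The safety rule pushes this higher. Following every safe sequence of crossings, the most of the 6 that can be at the east ledge as the rope basket arrives there on crossing 5 is 5 — never all 6.
So the move cannot be finished within 5 crossings. (The shortest complete plan takes 7:)
1. Guide goes to the east ledge with Rhea and Sol.
2. Guide goes back to the west ledge alone.
3. Guide goes to the east ledge with Dara and Ivo.
4. Guide goes back to the west ledge with Rhea and Sol.
5. Guide goes to the east ledge with Alma and Cato.
6. Guide goes back to the west ledge alone.
7. Guide goes to the east ledge with Rhea and Sol.

No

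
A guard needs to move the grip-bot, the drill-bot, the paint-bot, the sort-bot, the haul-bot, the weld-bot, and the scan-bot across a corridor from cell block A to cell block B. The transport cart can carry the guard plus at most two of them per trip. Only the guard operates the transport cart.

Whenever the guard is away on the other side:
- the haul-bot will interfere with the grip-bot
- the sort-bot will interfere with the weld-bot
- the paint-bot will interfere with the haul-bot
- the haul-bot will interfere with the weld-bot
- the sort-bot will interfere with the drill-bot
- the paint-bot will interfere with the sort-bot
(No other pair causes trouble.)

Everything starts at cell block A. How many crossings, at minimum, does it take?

Counting alone: the guard can take at most 2 across per trip to cell block B, so moving all 7 needs at least 4 loaded trips out, with a return between consecutive ones — at least 7 crossings.
The safety rule pushes this higher. Following every safe sequence of crossings, the most of the 7 that can be at cell block B as the transport cart arrives there on crossing 7 is 6 — never all 7.
So no plan with fewer than 9 crossings exists, and this one achieves 9:
1. Guard goes to cell block B with the haul-bot and the sort-bot.  [cell block A: the drill-bot, the grip-bot, the paint-bot, the scan-bot, the weld-bot | cell block B: the haul-bot, the sort-bot]
2. Guard goes back to cell block A alone.  [cell block A: the drill-bot, the grip-bot, the paint-bot, the scan-bot, the weld-bot | cell block B: the haul-bot, the sort-bot]
3. Guard goes to cell block B with the grip-bot.  [cell block A: the drill-bot, the paint-bot, the scan-bot, the weld-bot | cell block B: the grip-bot, the haul-bot, the sort-bot]
4. Guard goes back to cell block A with the haul-bot.  [cell block A: the drill-bot, the haul-bot, the paint-bot, the scan-bot, the weld-bot | cell block B: the grip-bot, the sort-bot]
5. Guard goes to cell block B with the paint-bot and the weld-bot.  [cell block A: the drill-bot, the haul-bot, the scan-bot | cell block B: the grip-bot, the paint-bot, the sort-bot, the weld-bot]
6. Guard goes back to cell block A with the sort-bot.  [cell block A: the drill-bot, the haul-bot, the scan-bot, the sort-bot | cell block B: the grip-bot, the paint-bot, the weld-bot]
7. Guard goes to cell block B with the drill-bot and the scan-bot.  [cell block A: the haul-bot, the sort-bot | cell block B: the drill-bot, the grip-bot, the paint-bot, the scan-bot, the weld-bot]
8. Guard goes back to cell block A alone.  [cell block A: the haul-bot, the sort-bot | cell block B: the drill-bot, the grip-bot, the paint-bot, the scan-bot, the weld-bot]
9. Guard goes to cell block B with the haul-bot and the sort-bot.  [cell block A: — | cell block B: the drill-bot, the grip-bot, the haul-bot, the paint-bot, the scan-bot, the sort-bot, the weld-bot]

9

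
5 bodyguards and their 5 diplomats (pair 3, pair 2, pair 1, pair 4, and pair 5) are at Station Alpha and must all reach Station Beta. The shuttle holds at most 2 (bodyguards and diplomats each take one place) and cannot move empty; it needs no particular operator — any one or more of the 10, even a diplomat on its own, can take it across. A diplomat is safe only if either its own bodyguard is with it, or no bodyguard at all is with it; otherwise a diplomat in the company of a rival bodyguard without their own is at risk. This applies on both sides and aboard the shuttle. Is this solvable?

Following every safe sequence of crossings from the start, the most of the 10 that can be at Station Beta as the shuttle arrives there on crossings 1, 3, 5, 7 is 2, 3, 4, 5 respectively; the best ever achieved is 5 of 10.
From crossing 9 on, no configuration arises that was not already reachable earlier: only 82 distinct safe configurations (who is on which side, and where the shuttle is) can ever be reached, none of them has everyone across, and every continuation just revisits them. So no valid plan exists.

No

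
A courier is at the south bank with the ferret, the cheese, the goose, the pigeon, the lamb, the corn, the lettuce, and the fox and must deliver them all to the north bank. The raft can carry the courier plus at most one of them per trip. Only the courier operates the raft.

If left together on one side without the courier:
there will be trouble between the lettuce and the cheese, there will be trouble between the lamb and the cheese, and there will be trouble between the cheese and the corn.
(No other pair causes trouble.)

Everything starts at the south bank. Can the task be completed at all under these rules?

No

Following every safe sequence of crossings from the start, the most of the 8 that can be at the north bank as the raft arrives there on crossings 1, 3, 5, 7, 9, 11 is 1, 2, 3, 4, 5, 6 respectively; the best ever achieved is 6 of 8.
From crossing 13 on, no configuration arises that was not already reachable earlier: only 144 distinct safe configurations (who is on which side, and where the raft is) can ever be reached, none of them has everyone across, and every continuation just revisits them. So no valid plan exists.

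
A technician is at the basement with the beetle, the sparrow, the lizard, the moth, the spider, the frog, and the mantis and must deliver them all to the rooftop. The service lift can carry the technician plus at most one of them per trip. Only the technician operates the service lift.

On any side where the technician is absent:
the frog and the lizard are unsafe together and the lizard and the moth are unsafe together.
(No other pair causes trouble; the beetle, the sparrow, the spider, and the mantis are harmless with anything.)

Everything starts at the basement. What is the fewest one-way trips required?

Counting alone: the technician can take at most 1 across per trip to the rooftop, so moving all 7 needs at least 7 loaded trips out, with a return between consecutive ones — at least 13 crossings.
The safety rule pushes this higher. Following every safe sequence of crossings, the most of the 7 that can be at the rooftop as the service lift arrives there on crossing 13 is 6 — never all 7.
So no plan with fewer than 15 crossings exists, and this one achieves 15:
1. Technician goes to the rooftop with the lizard.  [the basement: the beetle, the frog, the mantis, the moth, the sparrow, the spider | the rooftop: the lizard]
2. Technician goes back to the basement alone.  [the basement: the beetle, the frog, the mantis, the moth, the sparrow, the spider | the rooftop: the lizard]
3. Technician goes to the rooftop with the beetle.  [the basement: the frog, the mantis, the moth, the sparrow, the spider | the rooftop: the beetle, the lizard]
4. Technician goes back to the basement alone.  [the basement: the frog, the mantis, the moth, the sparrow, the spider | the rooftop: the beetle, the lizard]
5. Technician goes to the rooftop with the sparrow.  [the basement: the frog, the mantis, the moth, the spider | the rooftop: the beetle, the lizard, the sparrow]
6. Technician goes back to the basement alone.  [the basement: the frog, the mantis, the moth, the spider | the rooftop: the beetle, the lizard, the sparrow]
7. Technician goes to the rooftop with the moth.  [the basement: the frog, the mantis, the spider | the rooftop: the beetle, the lizard, the moth, the sparrow]
8. Technician goes back to the basement with the lizard.  [the basement: the frog, the lizard, the mantis, the spider | the rooftop: the beetle, the moth, the sparrow]
9. Technician goes to the rooftop with the frog.  [the basement: the lizard, the mantis, the spider | the rooftop: the beetle, the frog, the moth, the sparrow]
10. Technician goes back to the basement alone.  [the basement: the lizard, the mantis, the spider | the rooftop: the beetle, the frog, the moth, the sparrow]
11. Technician goes to the rooftop with the spider.  [the basement: the lizard, the mantis | the rooftop: the beetle, the frog, the moth, the sparrow, the spider]
12. Technician goes back to the basement alone.  [the basement: the lizard, the mantis | the rooftop: the beetle, the frog, the moth, the sparrow, the spider]
13. Technician goes to the rooftop with the mantis.  [the basement: the lizard | the rooftop: the beetle, the frog, the mantis, the moth, the sparrow, the spider]
14. Technician goes back to the basement alone.  [the basement: the lizard | the rooftop: the beetle, the frog, the mantis, the moth, the sparrow, the spider]
15. Technician goes to the rooftop with the lizard.  [the basement: — | the rooftop: the beetle, the frog, the lizard, the mantis, the moth, the sparrow, the spider]

15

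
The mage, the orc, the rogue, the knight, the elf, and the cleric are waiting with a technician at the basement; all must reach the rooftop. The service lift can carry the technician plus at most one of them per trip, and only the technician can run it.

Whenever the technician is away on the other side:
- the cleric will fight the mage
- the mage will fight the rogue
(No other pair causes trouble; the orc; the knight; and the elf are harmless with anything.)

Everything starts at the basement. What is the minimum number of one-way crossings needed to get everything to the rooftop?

13

Counting alone: the technician can take at most 1 across per trip to the rooftop, so moving all 6 needs at least 6 loaded trips out, with a return between consecutive ones — at least 11 crossings.
The safety rule pushes this higher. Following every safe sequence of crossings, the most of the 6 that can be at the rooftop as the service lift arrives there on crossing 11 is 5 — never all 6.
So no plan with fewer than 13 crossings exists, and this one achieves 13:
1. Technician goes to the rooftop with the mage.
2. Technician goes back to the basement alone.
3. Technician goes to the rooftop with the orc.
4. Technician goes back to the basement alone.
5. Technician goes to the rooftop with the rogue.
6. Technician goes back to the basement with the mage.
7. Technician goes to the rooftop with the cleric.
8. Technician goes back to the basement alone.
9. Technician goes to the rooftop with the knight.
10. Technician goes back to the basement alone.
11. Technician goes to the rooftop with the elf.
12. Technician goes back to the basement alone.
13. Technician goes to the rooftop with the mage.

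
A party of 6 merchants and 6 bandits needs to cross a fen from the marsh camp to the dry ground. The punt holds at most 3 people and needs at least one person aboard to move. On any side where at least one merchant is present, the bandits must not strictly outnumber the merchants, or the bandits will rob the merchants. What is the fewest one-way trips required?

Following every safe sequence of crossings from the start, the most of the 12 that can be at the dry ground as the punt arrives there on crossings 1, 3, 5 is 3, 5, 6 respectively; the best ever achieved is 6 of 12.
From crossing 7 on, no configuration arises that was not already reachable earlier: only 17 distinct safe configurations (who is on which side, and where the punt is) can ever be reached, none of them has everyone across, and every continuation just revisits them. They are: 0 merchants + 0 bandits across (punt back at the start); 0 merchants + 1 bandit across (punt there); 0 merchants + 1 bandit across (punt back at the start); 0 merchants + 2 bandits across (punt there); 0 merchants + 2 bandits across (punt back at the start); 0 merchants + 3 bandits across (punt there); 0 merchants + 3 bandits across (punt back at the start); 0 merchants + 4 bandits across (punt there); 0 merchants + 4 bandits across (punt back at the start); 0 merchants + 5 bandits across (punt there); 0 merchants + 5 bandits across (punt back at the start); 0 merchants + 6 bandits across (punt there); 1 merchant + 1 bandit across (punt there); 1 merchant + 1 bandit across (punt back at the start); 2 merchants + 2 bandits across (punt there); 2 merchants + 2 bandits across (punt back at the start); 3 merchants + 3 bandits across (punt there). So no valid plan exists.

impossible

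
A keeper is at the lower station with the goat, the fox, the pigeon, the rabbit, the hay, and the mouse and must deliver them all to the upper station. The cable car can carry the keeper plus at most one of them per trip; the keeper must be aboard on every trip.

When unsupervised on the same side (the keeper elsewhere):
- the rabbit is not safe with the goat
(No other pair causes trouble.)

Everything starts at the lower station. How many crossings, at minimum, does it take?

Counting alone: the keeper can take at most 1 across per trip to the upper station, so moving all 6 needs at least 6 loaded trips out, with a return between consecutive ones — at least 11 crossings.
The plan below uses exactly 11 crossings, so it is optimal:
1. Keeper goes to the upper station with the goat.  [the lower station: the fox, the hay, the mouse, the pigeon, the rabbit | the upper station: the goat]
2. Keeper goes back to the lower station alone.  [the lower station: the fox, the hay, the mouse, the pigeon, the rabbit | the upper station: the goat]
3. Keeper goes to the upper station with the fox.  [the lower station: the hay, the mouse, the pigeon, the rabbit | the upper station: the fox, the goat]
4. Keeper goes back to the lower station alone.  [the lower station: the hay, the mouse, the pigeon, the rabbit | the upper station: the fox, the goat]
5. Keeper goes to the upper station with the pigeon.  [the lower station: the hay, the mouse, the rabbit | the upper station: the fox, the goat, the pigeon]
6. Keeper goes back to the lower station alone.  [the lower station: the hay, the mouse, the rabbit | the upper station: the fox, the goat, the pigeon]
7. Keeper goes to the upper station with the hay.  [the lower station: the mouse, the rabbit | the upper station: the fox, the goat, the hay, the pigeon]
8. Keeper goes back to the lower station alone.  [the lower station: the mouse, the rabbit | the upper station: the fox, the goat, the hay, the pigeon]
9. Keeper goes to the upper station with the mouse.  [the lower station: the rabbit | the upper station: the fox, the goat, the hay, the mouse, the pigeon]
10. Keeper goes back to the lower station alone.  [the lower station: the rabbit | the upper station: the fox, the goat, the hay, the mouse, the pigeon]
11. Keeper goes to the upper station with the rabbit.  [the lower station: — | the upper station: the fox, the goat, the hay, the mouse, the pigeon, the rabbit]

11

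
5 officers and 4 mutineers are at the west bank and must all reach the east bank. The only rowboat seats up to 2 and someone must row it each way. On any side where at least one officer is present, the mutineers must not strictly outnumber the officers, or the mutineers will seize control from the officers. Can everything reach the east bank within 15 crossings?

Yes

Yes — this plan uses 15 crossings (≤ 15):
1. 2 mutineers → the east bank.  (the west bank: 5O 2M; the east bank: 0O 2M)
2. 1 mutineer ← the west bank.  (the west bank: 5O 3M; the east bank: 0O 1M)
3. 2 mutineers → the east bank.  (the west bank: 5O 1M; the east bank: 0O 3M)
4. 1 mutineer ← the west bank.  (the west bank: 5O 2M; the east bank: 0O 2M)
5. 2 officers → the east bank.  (the west bank: 3O 2M; the east bank: 2O 2M)
6. 1 mutineer ← the west bank.  (the west bank: 3O 3M; the east bank: 2O 1M)
7. 1 officer and 1 mutineer → the east bank.  (the west bank: 2O 2M; the east bank: 3O 2M)
8. 1 officer ← the west bank.  (the west bank: 3O 2M; the east bank: 2O 2M)
9. 1 officer and 1 mutineer → the east bank.  (the west bank: 2O 1M; the east bank: 3O 3M)
10. 1 mutineer ← the west bank.  (the west bank: 2O 2M; the east bank: 3O 2M)
11. 1 officer and 1 mutineer → the east bank.  (the west bank: 1O 1M; the east bank: 4O 3M)
12. 1 officer ← the west bank.  (the west bank: 2O 1M; the east bank: 3O 3M)
13. 1 officer and 1 mutineer → the east bank.  (the west bank: 1O 0M; the east bank: 4O 4M)
14. 1 mutineer ← the west bank.  (the west bank: 1O 1M; the east bank: 4O 3M)
15. 1 officer and 1 mutineer → the east bank.  (the west bank: 0O 0M; the east bank: 5O 4M)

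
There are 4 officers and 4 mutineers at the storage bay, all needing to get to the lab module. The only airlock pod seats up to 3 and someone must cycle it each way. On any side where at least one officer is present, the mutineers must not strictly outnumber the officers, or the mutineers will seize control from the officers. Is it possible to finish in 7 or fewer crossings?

No

Counting alone: each trip to the lab module takes at most 3 across and each return brings at least 1 back, so after t trips out (and t−1 returns) at most 3t − (t−1) of the 8 are across; that first reaches 8 at t = 4, so at least 7 crossings are needed.
The safety rule pushes this higher. Following every safe sequence of crossings, the most of the 8 that can be at the lab module as the airlock pod arrives there on crossing 7 is 7 — never all 8.
So the move cannot be finished within 7 crossings. (The shortest complete plan takes 9:)
1. 2 mutineers → the lab module.  (the storage bay: 4O 2M; the lab module: 0O 2M)
2. 1 mutineer ← the storage bay.  (the storage bay: 4O 3M; the lab module: 0O 1M)
3. 3 mutineers → the lab module.  (the storage bay: 4O 0M; the lab module: 0O 4M)
4. 1 mutineer ← the storage bay.  (the storage bay: 4O 1M; the lab module: 0O 3M)
5. 3 officers → the lab module.  (the storage bay: 1O 1M; the lab module: 3O 3M)
6. 1 officer and 1 mutineer ← the storage bay.  (the storage bay: 2O 2M; the lab module: 2O 2M)
7. 2 officers → the lab module.  (the storage bay: 0O 2M; the lab module: 4O 2M)
8. 1 mutineer ← the storage bay.  (the storage bay: 0O 3M; the lab module: 4O 1M)
9. 3 mutineers → the lab module.  (the storage bay: 0O 0M; the lab module: 4O 4M)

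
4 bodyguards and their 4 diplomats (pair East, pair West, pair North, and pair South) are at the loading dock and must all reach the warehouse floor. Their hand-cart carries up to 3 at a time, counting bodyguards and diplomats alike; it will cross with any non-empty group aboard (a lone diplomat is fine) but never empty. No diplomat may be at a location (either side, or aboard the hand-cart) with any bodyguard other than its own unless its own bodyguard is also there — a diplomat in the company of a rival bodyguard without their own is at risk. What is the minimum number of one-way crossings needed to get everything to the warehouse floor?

9

Counting alone: each trip to the warehouse floor takes at most 3 across and each return brings at least 1 back, so after t trips out (and t−1 returns) at most 3t − (t−1) of the 8 are across; that first reaches 8 at t = 4, so at least 7 crossings are needed.
The safety rule pushes this higher. Following every safe sequence of crossings, the most of the 8 that can be at the warehouse floor as the hand-cart arrives there on crossing 7 is 7 — never all 8.
So no plan with fewer than 9 crossings exists, and this one achieves 9:
1. bodyguard East and diplomat East cross → the warehouse floor.
2. bodyguard East crosses ← the loading dock.
3. bodyguard East, bodyguard West, and diplomat West cross → the warehouse floor.
4. bodyguard East and diplomat East cross ← the loading dock.
5. bodyguard East, bodyguard North, and bodyguard South cross → the warehouse floor.
6. diplomat West crosses ← the loading dock.
7. diplomat East and diplomat West cross → the warehouse floor.
8. diplomat East crosses ← the loading dock.
9. diplomat East, diplomat North, and diplomat South cross → the warehouse floor.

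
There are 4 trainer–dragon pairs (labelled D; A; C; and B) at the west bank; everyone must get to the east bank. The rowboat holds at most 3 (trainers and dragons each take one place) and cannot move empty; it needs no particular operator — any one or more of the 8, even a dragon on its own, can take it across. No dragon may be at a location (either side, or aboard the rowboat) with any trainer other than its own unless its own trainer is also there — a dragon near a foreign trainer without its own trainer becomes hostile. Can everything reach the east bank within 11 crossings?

Yes

Yes — this plan uses 9 crossings (≤ 11):
1. dragon D and trainer D cross → the east bank.
2. trainer D crosses ← the west bank.
3. dragon A, trainer A, and trainer D cross → the east bank.
4. dragon D and trainer D cross ← the west bank.
5. trainer B, trainer C, and trainer D cross → the east bank.
6. dragon A crosses ← the west bank.
7. dragon A and dragon D cross → the east bank.
8. dragon D crosses ← the west bank.
9. dragon B, dragon C, and dragon D cross → the east bank.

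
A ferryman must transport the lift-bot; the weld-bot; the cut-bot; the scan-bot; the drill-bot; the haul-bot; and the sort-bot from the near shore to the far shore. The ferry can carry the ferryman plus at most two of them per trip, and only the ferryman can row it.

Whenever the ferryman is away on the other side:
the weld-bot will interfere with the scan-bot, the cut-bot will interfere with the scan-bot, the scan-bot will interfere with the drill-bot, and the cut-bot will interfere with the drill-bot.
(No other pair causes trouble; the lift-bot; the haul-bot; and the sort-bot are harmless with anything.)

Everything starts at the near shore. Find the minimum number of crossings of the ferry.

Counting alone: the ferryman can take at most 2 across per trip to the far shore, so moving all 7 needs at least 4 loaded trips out, with a return between consecutive ones — at least 7 crossings.
The safety rule pushes this higher. Following every safe sequence of crossings, the most of the 7 that can be at the far shore as the ferry arrives there on crossings 7, 9 is 5, 6 respectively — never all 7.
So no plan with fewer than 11 crossings exists, and this one achieves 11:
1. Ferryman goes to the far shore with the cut-bot and the scan-bot.
2. Ferryman goes back to the near shore with the cut-bot.
3. Ferryman goes to the far shore with the cut-bot and the lift-bot.
4. Ferryman goes back to the near shore with the cut-bot.
5. Ferryman goes to the far shore with the cut-bot and the weld-bot.
6. Ferryman goes back to the near shore with the scan-bot.
7. Ferryman goes to the far shore with the haul-bot and the scan-bot.
8. Ferryman goes back to the near shore with the scan-bot.
9. Ferryman goes to the far shore with the scan-bot and the sort-bot.
10. Ferryman goes back to the near shore with the scan-bot.
11. Ferryman goes to the far shore with the drill-bot and the scan-bot.

11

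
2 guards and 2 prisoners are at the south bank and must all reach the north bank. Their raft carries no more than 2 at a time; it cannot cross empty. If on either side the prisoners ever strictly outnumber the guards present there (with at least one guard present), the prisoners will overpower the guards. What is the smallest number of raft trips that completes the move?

Counting alone: each trip to the north bank takes at most 2 across and each return brings at least 1 back, so after t trips out (and t−1 returns) at most 2t − (t−1) of the 4 are across; that first reaches 4 at t = 3, so at least 5 crossings are needed.
The plan below uses exactly 5 crossings, so it is optimal:
1. 2 prisoners → the north bank.  (the south bank: 2G 0P; the north bank: 0G 2P)
2. 1 prisoner ← the south bank.  (the south bank: 2G 1P; the north bank: 0G 1P)
3. 2 guards → the north bank.  (the south bank: 0G 1P; the north bank: 2G 1P)
4. 1 prisoner ← the south bank.  (the south bank: 0G 2P; the north bank: 2G 0P)
5. 2 prisoners → the north bank.  (the south bank: 0G 0P; the north bank: 2G 2P)

5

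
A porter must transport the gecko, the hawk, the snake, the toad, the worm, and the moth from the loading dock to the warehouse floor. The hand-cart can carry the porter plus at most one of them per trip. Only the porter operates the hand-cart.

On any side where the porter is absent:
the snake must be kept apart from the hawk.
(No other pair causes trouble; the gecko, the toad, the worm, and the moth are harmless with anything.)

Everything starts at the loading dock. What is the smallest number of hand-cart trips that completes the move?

11

Counting alone: the porter can take at most 1 across per trip to the warehouse floor, so moving all 6 needs at least 6 loaded trips out, with a return between consecutive ones — at least 11 crossings.
The plan below uses exactly 11 crossings, so it is optimal:
1. Porter goes to the warehouse floor with the hawk.  [the loading dock: the gecko, the moth, the snake, the toad, the worm | the warehouse floor: the hawk]
2. Porter goes back to the loading dock alone.  [the loading dock: the gecko, the moth, the snake, the toad, the worm | the warehouse floor: the hawk]
3. Porter goes to the warehouse floor with the gecko.  [the loading dock: the moth, the snake, the toad, the worm | the warehouse floor: the gecko, the hawk]
4. Porter goes back to the loading dock alone.  [the loading dock: the moth, the snake, the toad, the worm | the warehouse floor: the gecko, the hawk]
5. Porter goes to the warehouse floor with the toad.  [the loading dock: the moth, the snake, the worm | the warehouse floor: the gecko, the hawk, the toad]
6. Porter goes back to the loading dock alone.  [the loading dock: the moth, the snake, the worm | the warehouse floor: the gecko, the hawk, the toad]
7. Porter goes to the warehouse floor with the worm.  [the loading dock: the moth, the snake | the warehouse floor: the gecko, the hawk, the toad, the worm]
8. Porter goes back to the loading dock alone.  [the loading dock: the moth, the snake | the warehouse floor: the gecko, the hawk, the toad, the worm]
9. Porter goes to the warehouse floor with the moth.  [the loading dock: the snake | the warehouse floor: the gecko, the hawk, the moth, the toad, the worm]
10. Porter goes back to the loading dock alone.  [the loading dock: the snake | the warehouse floor: the gecko, the hawk, the moth, the toad, the worm]
11. Porter goes to the warehouse floor with the snake.  [the loading dock: — | the warehouse floor: the gecko, the hawk, the moth, the snake, the toad, the worm]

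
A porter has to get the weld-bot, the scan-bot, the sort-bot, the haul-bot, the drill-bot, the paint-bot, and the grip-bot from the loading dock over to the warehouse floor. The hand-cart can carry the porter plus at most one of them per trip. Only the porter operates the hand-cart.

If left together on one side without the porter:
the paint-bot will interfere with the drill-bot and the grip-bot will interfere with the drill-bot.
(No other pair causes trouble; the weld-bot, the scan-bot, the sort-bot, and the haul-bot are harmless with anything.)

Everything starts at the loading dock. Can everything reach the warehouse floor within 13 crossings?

No

Counting alone: the porter can take at most 1 across per trip to the warehouse floor, so moving all 7 needs at least 7 loaded trips out, with a return between consecutive ones — at least 13 crossings.
The safety rule pushes this higher. Following every safe sequence of crossings, the most of the 7 that can be at the warehouse floor as the hand-cart arrives there on crossing 13 is 6 — never all 7.
So the move cannot be finished within 13 crossings. (The shortest complete plan takes 15:)
1. Porter goes to the warehouse floor with the drill-bot.  [the loading dock: the grip-bot, the haul-bot, the paint-bot, the scan-bot, the sort-bot, the weld-bot | the warehouse floor: the drill-bot]
2. Porter goes back to the loading dock alone.  [the loading dock: the grip-bot, the haul-bot, the paint-bot, the scan-bot, the sort-bot, the weld-bot | the warehouse floor: the drill-bot]
3. Porter goes to the warehouse floor with the weld-bot.  [the loading dock: the grip-bot, the haul-bot, the paint-bot, the scan-bot, the sort-bot | the warehouse floor: the drill-bot, the weld-bot]
4. Porter goes back to the loading dock alone.  [the loading dock: the grip-bot, the haul-bot, the paint-bot, the scan-bot, the sort-bot | the warehouse floor: the drill-bot, the weld-bot]
5. Porter goes to the warehouse floor with the scan-bot.  [the loading dock: the grip-bot, the haul-bot, the paint-bot, the sort-bot | the warehouse floor: the drill-bot, the scan-bot, the weld-bot]
6. Porter goes back to the loading dock alone.  [the loading dock: the grip-bot, the haul-bot, the paint-bot, the sort-bot | the warehouse floor: the drill-bot, the scan-bot, the weld-bot]
7. Porter goes to the warehouse floor with the sort-bot.  [the loading dock: the grip-bot, the haul-bot, the paint-bot | the warehouse floor: the drill-bot, the scan-bot, the sort-bot, the weld-bot]
8. Porter goes back to the loading dock alone.  [the loading dock: the grip-bot, the haul-bot, the paint-bot | the warehouse floor: the drill-bot, the scan-bot, the sort-bot, the weld-bot]
9. Porter goes to the warehouse floor with the haul-bot.  [the loading dock: the grip-bot, the paint-bot | the warehouse floor: the drill-bot, the haul-bot, the scan-bot, the sort-bot, the weld-bot]
10. Porter goes back to the loading dock alone.  [the loading dock: the grip-bot, the paint-bot | the warehouse floor: the drill-bot, the haul-bot, the scan-bot, the sort-bot, the weld-bot]
11. Porter goes to the warehouse floor with the paint-bot.  [the loading dock: the grip-bot | the warehouse floor: the drill-bot, the haul-bot, the paint-bot, the scan-bot, the sort-bot, the weld-bot]
12. Porter goes back to the loading dock with the drill-bot.  [the loading dock: the drill-bot, the grip-bot | the warehouse floor: the haul-bot, the paint-bot, the scan-bot, the sort-bot, the weld-bot]
13. Porter goes to the warehouse floor with the grip-bot.  [the loading dock: the drill-bot | the warehouse floor: the grip-bot, the haul-bot, the paint-bot, the scan-bot, the sort-bot, the weld-bot]
14. Porter goes back to the loading dock alone.  [the loading dock: the drill-bot | the warehouse floor: the grip-bot, the haul-bot, the paint-bot, the scan-bot, the sort-bot, the weld-bot]
15. Porter goes to the warehouse floor with the drill-bot.  [the loading dock: — | the warehouse floor: the drill-bot, the grip-bot, the haul-bot, the paint-bot, the scan-bot, the sort-bot, the weld-bot]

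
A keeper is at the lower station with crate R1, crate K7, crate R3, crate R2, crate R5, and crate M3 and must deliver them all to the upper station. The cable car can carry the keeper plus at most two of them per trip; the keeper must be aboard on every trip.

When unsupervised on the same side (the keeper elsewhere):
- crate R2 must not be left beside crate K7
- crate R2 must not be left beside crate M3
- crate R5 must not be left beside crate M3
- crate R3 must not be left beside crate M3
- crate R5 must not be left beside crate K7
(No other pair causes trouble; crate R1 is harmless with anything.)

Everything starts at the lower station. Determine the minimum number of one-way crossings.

7

Counting alone: the keeper can take at most 2 across per trip to the upper station, so moving all 6 needs at least 3 loaded trips out, with a return between consecutive ones — at least 5 crossings.
The safety rule pushes this higher. Following every safe sequence of crossings, the most of the 6 that can be at the upper station as the cable car arrives there on crossing 5 is 5 — never all 6.
So no plan with fewer than 7 crossings exists, and this one achieves 7:
1. Keeper goes to the upper station with crate K7 and crate M3.  [the lower station: crate R1, crate R2, crate R3, crate R5 | the upper station: crate K7, crate M3]
2. Keeper goes back to the lower station alone.  [the lower station: crate R1, crate R2, crate R3, crate R5 | the upper station: crate K7, crate M3]
3. Keeper goes to the upper station with crate R1 and crate R3.  [the lower station: crate R2, crate R5 | the upper station: crate K7, crate M3, crate R1, crate R3]
4. Keeper goes back to the lower station with crate M3.  [the lower station: crate M3, crate R2, crate R5 | the upper station: crate K7, crate R1, crate R3]
5. Keeper goes to the upper station with crate R2 and crate R5.  [the lower station: crate M3 | the upper station: crate K7, crate R1, crate R2, crate R3, crate R5]
6. Keeper goes back to the lower station with crate K7.  [the lower station: crate K7, crate M3 | the upper station: crate R1, crate R2, crate R3, crate R5]
7. Keeper goes to the upper station with crate K7 and crate M3.  [the lower station: — | the upper station: crate K7, crate M3, crate R1, crate R2, crate R3, crate R5]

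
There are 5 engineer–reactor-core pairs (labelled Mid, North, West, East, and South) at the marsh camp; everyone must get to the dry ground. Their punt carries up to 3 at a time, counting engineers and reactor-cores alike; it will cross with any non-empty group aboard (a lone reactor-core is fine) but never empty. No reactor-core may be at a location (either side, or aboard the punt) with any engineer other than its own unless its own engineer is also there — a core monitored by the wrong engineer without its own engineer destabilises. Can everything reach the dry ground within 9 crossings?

No

Counting alone: each trip to the dry ground takes at most 3 across and each return brings at least 1 back, so after t trips out (and t−1 returns) at most 3t − (t−1) of the 10 are across; that first reaches 10 at t = 5, so at least 9 crossings are needed.
The safety rule pushes this higher. Following every safe sequence of crossings, the most of the 10 that can be at the dry ground as the punt arrives there on crossing 9 is 9 — never all 10.
So the move cannot be finished within 9 crossings. (The shortest complete plan takes 11:)
1. engineer Mid and reactor-core Mid cross → the dry ground.
2. engineer Mid crosses ← the marsh camp.
3. reactor-core East, reactor-core North, and reactor-core West cross → the dry ground.
4. reactor-core Mid crosses ← the marsh camp.
5. engineer East, engineer North, and engineer West cross → the dry ground.
6. engineer North and reactor-core North cross ← the marsh camp.
7. engineer Mid, engineer North, and engineer South cross → the dry ground.
8. reactor-core West crosses ← the marsh camp.
9. reactor-core Mid and reactor-core North cross → the dry ground.
10. reactor-core Mid crosses ← the marsh camp.
11. reactor-core Mid, reactor-core South, and reactor-core West cross → the dry ground.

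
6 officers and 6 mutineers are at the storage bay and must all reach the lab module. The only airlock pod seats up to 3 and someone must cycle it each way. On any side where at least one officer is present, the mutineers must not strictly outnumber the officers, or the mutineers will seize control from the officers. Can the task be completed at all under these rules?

Following every safe sequence of crossings from the start, the most of the 12 that can be at the lab module as the airlock pod arrives there on crossings 1, 3, 5 is 3, 5, 6 respectively; the best ever achieved is 6 of 12.
From crossing 7 on, no configuration arises that was not already reachable earlier: only 17 distinct safe configurations (who is on which side, and where the airlock pod is) can ever be reached, none of them has everyone across, and every continuation just revisits them. They are: 0 officers + 0 mutineers across (airlock pod back at the start); 0 officers + 1 mutineer across (airlock pod there); 0 officers + 1 mutineer across (airlock pod back at the start); 0 officers + 2 mutineers across (airlock pod there); 0 officers + 2 mutineers across (airlock pod back at the start); 0 officers + 3 mutineers across (airlock pod there); 0 officers + 3 mutineers across (airlock pod back at the start); 0 officers + 4 mutineers across (airlock pod there); 0 officers + 4 mutineers across (airlock pod back at the start); 0 officers + 5 mutineers across (airlock pod there); 0 officers + 5 mutineers across (airlock pod back at the start); 0 officers + 6 mutineers across (airlock pod there); 1 officer + 1 mutineer across (airlock pod there); 1 officer + 1 mutineer across (airlock pod back at the start); 2 officers + 2 mutineers across (airlock pod there); 2 officers + 2 mutineers across (airlock pod back at the start); 3 officers + 3 mutineers across (airlock pod there). So no valid plan exists.

No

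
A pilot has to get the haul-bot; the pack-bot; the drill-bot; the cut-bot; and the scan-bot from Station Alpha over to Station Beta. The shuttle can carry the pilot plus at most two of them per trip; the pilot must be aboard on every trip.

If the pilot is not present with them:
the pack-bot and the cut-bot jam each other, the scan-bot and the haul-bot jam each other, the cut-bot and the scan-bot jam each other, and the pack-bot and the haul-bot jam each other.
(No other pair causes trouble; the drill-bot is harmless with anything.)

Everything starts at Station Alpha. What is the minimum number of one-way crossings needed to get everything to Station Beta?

Counting alone: the pilot can take at most 2 across per trip to Station Beta, so moving all 5 needs at least 3 loaded trips out, with a return between consecutive ones — at least 5 crossings.
The plan below uses exactly 5 crossings, so it is optimal:
1. Pilot goes to Station Beta with the cut-bot and the haul-bot.  [Station Alpha: the drill-bot, the pack-bot, the scan-bot | Station Beta: the cut-bot, the haul-bot]
2. Pilot goes back to Station Alpha alone.  [Station Alpha: the drill-bot, the pack-bot, the scan-bot | Station Beta: the cut-bot, the haul-bot]
3. Pilot goes to Station Beta with the drill-bot.  [Station Alpha: the pack-bot, the scan-bot | Station Beta: the cut-bot, the drill-bot, the haul-bot]
4. Pilot goes back to Station Alpha alone.  [Station Alpha: the pack-bot, the scan-bot | Station Beta: the cut-bot, the drill-bot, the haul-bot]
5. Pilot goes to Station Beta with the pack-bot and the scan-bot.  [Station Alpha: — | Station Beta: the cut-bot, the drill-bot, the haul-bot, the pack-bot, the scan-bot]

5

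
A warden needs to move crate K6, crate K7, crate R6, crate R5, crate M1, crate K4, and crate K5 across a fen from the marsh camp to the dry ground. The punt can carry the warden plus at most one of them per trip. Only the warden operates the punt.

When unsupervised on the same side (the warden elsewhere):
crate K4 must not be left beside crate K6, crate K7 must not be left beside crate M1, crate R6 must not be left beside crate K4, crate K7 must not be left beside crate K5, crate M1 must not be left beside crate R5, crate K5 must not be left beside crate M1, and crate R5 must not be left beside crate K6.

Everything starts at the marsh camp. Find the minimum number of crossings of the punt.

impossible

Whatever the first load, the items left behind include a forbidden pair without the warden. No opening move is safe, so no plan exists.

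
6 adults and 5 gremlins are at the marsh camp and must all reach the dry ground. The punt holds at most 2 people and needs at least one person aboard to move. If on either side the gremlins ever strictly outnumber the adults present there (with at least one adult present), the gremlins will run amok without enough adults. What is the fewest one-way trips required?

19

Counting alone: each trip to the dry ground takes at most 2 across and each return brings at least 1 back, so after t trips out (and t−1 returns) at most 2t − (t−1) of the 11 are across; that first reaches 11 at t = 10, so at least 19 crossings are needed.
The plan below uses exactly 19 crossings, so it is optimal:
1. 2 gremlins → the dry ground.  (the marsh camp: 6A 3G; the dry ground: 0A 2G)
2. 1 gremlin ← the marsh camp.  (the marsh camp: 6A 4G; the dry ground: 0A 1G)
3. 2 gremlins → the dry ground.  (the marsh camp: 6A 2G; the dry ground: 0A 3G)
4. 1 gremlin ← the marsh camp.  (the marsh camp: 6A 3G; the dry ground: 0A 2G)
5. 2 adults → the dry ground.  (the marsh camp: 4A 3G; the dry ground: 2A 2G)
6. 1 gremlin ← the marsh camp.  (the marsh camp: 4A 4G; the dry ground: 2A 1G)
7. 1 adult and 1 gremlin → the dry ground.  (the marsh camp: 3A 3G; the dry ground: 3A 2G)
8. 1 adult ← the marsh camp.  (the marsh camp: 4A 3G; the dry ground: 2A 2G)
9. 1 adult and 1 gremlin → the dry ground.  (the marsh camp: 3A 2G; the dry ground: 3A 3G)
10. 1 gremlin ← the marsh camp.  (the marsh camp: 3A 3G; the dry ground: 3A 2G)
11. 1 adult and 1 gremlin → the dry ground.  (the marsh camp: 2A 2G; the dry ground: 4A 3G)
12. 1 adult ← the marsh camp.  (the marsh camp: 3A 2G; the dry ground: 3A 3G)
13. 1 adult and 1 gremlin → the dry ground.  (the marsh camp: 2A 1G; the dry ground: 4A 4G)
14. 1 gremlin ← the marsh camp.  (the marsh camp: 2A 2G; the dry ground: 4A 3G)
15. 1 adult and 1 gremlin → the dry ground.  (the marsh camp: 1A 1G; the dry ground: 5A 4G)
16. 1 adult ← the marsh camp.  (the marsh camp: 2A 1G; the dry ground: 4A 4G)
17. 1 adult and 1 gremlin → the dry ground.  (the marsh camp: 1A 0G; the dry ground: 5A 5G)
18. 1 gremlin ← the marsh camp.  (the marsh camp: 1A 1G; the dry ground: 5A 4G)
19. 1 adult and 1 gremlin → the dry ground.  (the marsh camp: 0A 0G; the dry ground: 6A 5G)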